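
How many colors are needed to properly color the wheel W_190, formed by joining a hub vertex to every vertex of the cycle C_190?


W_190 consists of the cycle C_190 together with a hub vertex adjacent to every cycle vertex.
The cycle C_190 needs 2 colors (even cycle -> 2).
The hub is adjacent to every cycle vertex, so it must receive a new color distinct from all of them.
Chromatic number = 2 + 1 = 3.

3


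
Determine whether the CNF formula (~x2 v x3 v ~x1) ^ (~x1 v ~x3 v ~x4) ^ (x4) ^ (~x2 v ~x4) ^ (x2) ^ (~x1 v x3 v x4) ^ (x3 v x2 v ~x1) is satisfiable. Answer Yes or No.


Check all 16 possible truth assignments.
Number of satisfying assignments found: 0.
The formula is unsatisfiable.

No


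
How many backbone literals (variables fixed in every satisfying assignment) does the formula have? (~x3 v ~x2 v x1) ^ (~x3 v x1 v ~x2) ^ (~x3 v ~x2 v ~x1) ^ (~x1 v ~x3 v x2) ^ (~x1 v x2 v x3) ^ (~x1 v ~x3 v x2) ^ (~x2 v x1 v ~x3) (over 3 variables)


Find all satisfying assignments: 4 model(s).
Check which variables have the same value in every model.
No variable is fixed across all models.
Backbone size = 0.

0


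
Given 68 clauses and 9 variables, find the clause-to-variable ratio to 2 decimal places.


Clause-to-variable ratio = clauses / variables.
68 / 9 = 7.56.

7.56


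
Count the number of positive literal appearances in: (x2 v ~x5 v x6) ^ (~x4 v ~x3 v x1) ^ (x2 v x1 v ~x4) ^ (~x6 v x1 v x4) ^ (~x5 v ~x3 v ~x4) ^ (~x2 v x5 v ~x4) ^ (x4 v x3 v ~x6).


Scan each clause for unnegated literals.
Clause 1: 2 positive; Clause 2: 1 positive; Clause 3: 2 positive; Clause 4: 2 positive; Clause 5: 0 positive; Clause 6: 1 positive; Clause 7: 2 positive.
Total positive literal occurrences = 10.

10


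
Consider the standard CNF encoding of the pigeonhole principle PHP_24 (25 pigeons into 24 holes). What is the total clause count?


The PHP encoding has two parts:
1) At-least-one-hole clauses: 25 (one per pigeon, each with 24 literals).
2) At-most-one-pigeon-per-hole clauses: 24 holes * C(25,2) = 24 * 300 = 7200.
Total clauses = 25 + 7200 = 7225.

7225


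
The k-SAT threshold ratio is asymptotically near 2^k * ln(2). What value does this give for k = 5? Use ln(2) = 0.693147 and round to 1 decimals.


Using the asymptotic formula: threshold ~ 2^k * ln(2).
2^5 = 32.
32 * 0.693147 = 22.2.

22.2


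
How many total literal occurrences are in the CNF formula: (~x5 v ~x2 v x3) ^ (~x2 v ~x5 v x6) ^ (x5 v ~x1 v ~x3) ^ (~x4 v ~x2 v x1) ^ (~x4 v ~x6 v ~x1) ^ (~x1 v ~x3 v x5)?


Clause lengths: 3, 3, 3, 3, 3, 3.
Sum = 3 + 3 + 3 + 3 + 3 + 3 = 18.

18


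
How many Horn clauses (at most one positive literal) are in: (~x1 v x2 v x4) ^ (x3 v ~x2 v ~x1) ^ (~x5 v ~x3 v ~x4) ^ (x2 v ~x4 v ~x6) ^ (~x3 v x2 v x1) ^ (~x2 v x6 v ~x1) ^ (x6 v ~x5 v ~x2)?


A Horn clause has at most one positive literal.
Clause 1: 2 positive lit(s) -> not Horn
Clause 2: 1 positive lit(s) -> Horn
Clause 3: 0 positive lit(s) -> Horn
Clause 4: 1 positive lit(s) -> Horn
Clause 5: 2 positive lit(s) -> not Horn
Clause 6: 1 positive lit(s) -> Horn
Clause 7: 1 positive lit(s) -> Horn
Total Horn clauses = 5.

5


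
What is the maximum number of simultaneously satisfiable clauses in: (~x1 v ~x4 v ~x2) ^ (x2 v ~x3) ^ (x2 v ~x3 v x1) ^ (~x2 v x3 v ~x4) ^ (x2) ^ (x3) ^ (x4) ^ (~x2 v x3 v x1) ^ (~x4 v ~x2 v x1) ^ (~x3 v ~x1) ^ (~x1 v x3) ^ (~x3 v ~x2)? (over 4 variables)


Enumerate all 16 truth assignments.
For each, count how many of the 12 clauses are satisfied.
The formula is not fully satisfiable, so the maximum is below 12.
Maximum simultaneously satisfiable clauses = 10.

10


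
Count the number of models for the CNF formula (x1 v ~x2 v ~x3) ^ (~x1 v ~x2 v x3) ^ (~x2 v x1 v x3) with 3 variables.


Enumerate all 8 truth assignments over 3 variables.
Test each against every clause.
Satisfying assignments found: 5.

5


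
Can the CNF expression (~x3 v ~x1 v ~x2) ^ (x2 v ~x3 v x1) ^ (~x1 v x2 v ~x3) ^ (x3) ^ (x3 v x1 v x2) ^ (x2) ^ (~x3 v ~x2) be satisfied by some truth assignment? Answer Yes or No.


Check all 8 possible truth assignments.
Number of satisfying assignments found: 0.
The formula is unsatisfiable.

No


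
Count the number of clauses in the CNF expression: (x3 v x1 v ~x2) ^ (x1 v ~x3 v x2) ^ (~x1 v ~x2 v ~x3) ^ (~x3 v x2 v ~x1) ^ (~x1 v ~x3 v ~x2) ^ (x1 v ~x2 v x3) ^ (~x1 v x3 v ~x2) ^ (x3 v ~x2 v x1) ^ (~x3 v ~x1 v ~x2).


Each group enclosed in parentheses joined by ^ is one clause.
Counting the conjuncts: 9 clauses.

9


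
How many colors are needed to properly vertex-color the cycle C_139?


An odd cycle cannot be 2-colored: alternating two colors around the cycle returns to the start with a conflict.
Since 139 is odd, three colors are required (and three suffice).
Chromatic number = 3.

3


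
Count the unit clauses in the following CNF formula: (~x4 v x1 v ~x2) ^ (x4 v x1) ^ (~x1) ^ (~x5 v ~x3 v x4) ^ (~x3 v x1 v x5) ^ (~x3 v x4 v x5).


A unit clause contains exactly one literal.
Unit clauses found: (~x1).
Count = 1.

1


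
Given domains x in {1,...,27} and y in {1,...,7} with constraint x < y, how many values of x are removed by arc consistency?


For the constraint x < y, x needs a supporting value in y's domain.
x can be at most 6 (one less than y's maximum).
Valid x values from domain: 6 out of 27.
Pruned = 27 - 6 = 21.

21


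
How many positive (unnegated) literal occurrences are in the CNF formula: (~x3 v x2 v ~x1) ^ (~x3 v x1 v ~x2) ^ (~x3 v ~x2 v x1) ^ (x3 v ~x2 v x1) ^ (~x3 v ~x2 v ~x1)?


Scan each clause for unnegated literals.
Clause 1: 1 positive; Clause 2: 1 positive; Clause 3: 1 positive; Clause 4: 2 positive; Clause 5: 0 positive.
Total positive literal occurrences = 5.

5


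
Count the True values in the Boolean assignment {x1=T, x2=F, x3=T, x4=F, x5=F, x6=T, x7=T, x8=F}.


The weight is the number of variables assigned True.
True variables: x1, x3, x6, x7.
Weight = 4.

4


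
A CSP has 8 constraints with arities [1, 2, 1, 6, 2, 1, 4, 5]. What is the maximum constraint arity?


The arities are: 1, 2, 1, 6, 2, 1, 4, 5.
Scan for the maximum value.
Maximum arity = 6.

6


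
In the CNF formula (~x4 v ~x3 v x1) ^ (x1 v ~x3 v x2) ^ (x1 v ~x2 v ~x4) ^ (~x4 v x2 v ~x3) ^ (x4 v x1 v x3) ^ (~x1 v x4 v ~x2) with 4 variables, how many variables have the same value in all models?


Find all satisfying assignments: 7 model(s).
Check which variables have the same value in every model.
No variable is fixed across all models.
Backbone size = 0.

0


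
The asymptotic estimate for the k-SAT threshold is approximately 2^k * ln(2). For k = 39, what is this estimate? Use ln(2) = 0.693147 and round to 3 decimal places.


Using the asymptotic formula: threshold ~ 2^k * ln(2).
2^39 = 549755813888.
549755813888 * 0.693147 = 381061593129.026.

381061593129.026


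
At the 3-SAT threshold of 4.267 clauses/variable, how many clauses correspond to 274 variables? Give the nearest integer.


The 3-SAT phase transition occurs at approximately 4.267 clauses per variable.
m = 4.267 * 274 = 1169.158.
Rounded to nearest integer: 1169.

1169


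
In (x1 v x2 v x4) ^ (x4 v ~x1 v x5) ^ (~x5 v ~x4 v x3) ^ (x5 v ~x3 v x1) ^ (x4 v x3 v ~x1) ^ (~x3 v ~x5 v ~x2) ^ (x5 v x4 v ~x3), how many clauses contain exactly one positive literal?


A definite clause has exactly one positive literal.
Clause 1: 3 positive -> not definite
Clause 2: 2 positive -> not definite
Clause 3: 1 positive -> definite
Clause 4: 2 positive -> not definite
Clause 5: 2 positive -> not definite
Clause 6: 0 positive -> not definite
Clause 7: 2 positive -> not definite
Definite clause count = 1.

1


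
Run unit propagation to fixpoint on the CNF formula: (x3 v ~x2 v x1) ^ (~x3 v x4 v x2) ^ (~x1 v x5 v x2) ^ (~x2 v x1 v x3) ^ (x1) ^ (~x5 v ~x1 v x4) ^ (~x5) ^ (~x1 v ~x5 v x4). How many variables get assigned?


Unit propagation repeatedly assigns the literal in any unit clause, then simplifies.
Assignments in order: x1 = T, x5 = F, x2 = T.
No further unit clauses remain.
Total variables assigned = 3.

3


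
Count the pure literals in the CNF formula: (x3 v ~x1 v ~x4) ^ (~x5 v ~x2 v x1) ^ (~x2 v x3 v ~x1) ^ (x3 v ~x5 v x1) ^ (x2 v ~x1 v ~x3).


A pure literal appears in only one polarity across all clauses.
Pure literals: x4 (negative only), x5 (negative only).
Count = 2.

2


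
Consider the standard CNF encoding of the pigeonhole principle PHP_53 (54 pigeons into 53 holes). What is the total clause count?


The PHP encoding has two parts:
1) At-least-one-hole clauses: 54 (one per pigeon, each with 53 literals).
2) At-most-one-pigeon-per-hole clauses: 53 holes * C(54,2) = 53 * 1431 = 75843.
Total clauses = 54 + 75843 = 75897.

75897


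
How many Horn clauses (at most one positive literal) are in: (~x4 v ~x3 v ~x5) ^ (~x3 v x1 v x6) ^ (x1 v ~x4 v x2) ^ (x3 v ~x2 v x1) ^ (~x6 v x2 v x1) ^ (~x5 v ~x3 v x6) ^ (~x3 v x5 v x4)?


A Horn clause has at most one positive literal.
Clause 1: 0 positive lit(s) -> Horn
Clause 2: 2 positive lit(s) -> not Horn
Clause 3: 2 positive lit(s) -> not Horn
Clause 4: 2 positive lit(s) -> not Horn
Clause 5: 2 positive lit(s) -> not Horn
Clause 6: 1 positive lit(s) -> Horn
Clause 7: 2 positive lit(s) -> not Horn
Total Horn clauses = 2.

2


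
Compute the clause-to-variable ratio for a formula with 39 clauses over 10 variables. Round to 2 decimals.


Clause-to-variable ratio = clauses / variables.
39 / 10 = 3.9.

3.9


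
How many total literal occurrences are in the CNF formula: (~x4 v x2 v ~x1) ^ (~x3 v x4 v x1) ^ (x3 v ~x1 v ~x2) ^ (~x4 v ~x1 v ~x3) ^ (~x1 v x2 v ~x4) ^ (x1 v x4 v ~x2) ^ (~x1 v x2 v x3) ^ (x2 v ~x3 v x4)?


Clause lengths: 3, 3, 3, 3, 3, 3, 3, 3.
Sum = 3 + 3 + 3 + 3 + 3 + 3 + 3 + 3 = 24.

24


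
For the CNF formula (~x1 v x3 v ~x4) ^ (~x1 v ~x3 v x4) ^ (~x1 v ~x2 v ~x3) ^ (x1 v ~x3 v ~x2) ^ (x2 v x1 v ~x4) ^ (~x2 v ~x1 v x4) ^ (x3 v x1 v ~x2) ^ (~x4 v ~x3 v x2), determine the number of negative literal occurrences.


Scan each clause for negated literals.
Clause 1: 2 negative; Clause 2: 2 negative; Clause 3: 3 negative; Clause 4: 2 negative; Clause 5: 1 negative; Clause 6: 2 negative; Clause 7: 1 negative; Clause 8: 2 negative.
Total negative literal occurrences = 15.

15


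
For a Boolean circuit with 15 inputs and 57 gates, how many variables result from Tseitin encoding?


The Tseitin transformation introduces one auxiliary variable per gate.
Total variables = inputs + gates = 15 + 57 = 72.

72


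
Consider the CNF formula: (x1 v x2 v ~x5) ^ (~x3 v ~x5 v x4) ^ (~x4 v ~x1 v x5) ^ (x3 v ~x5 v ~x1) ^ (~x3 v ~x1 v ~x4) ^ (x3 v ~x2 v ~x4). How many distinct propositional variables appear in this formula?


Identify each distinct variable in the formula.
Variables found: x1, x2, x3, x4, x5.
Total distinct variables = 5.

5


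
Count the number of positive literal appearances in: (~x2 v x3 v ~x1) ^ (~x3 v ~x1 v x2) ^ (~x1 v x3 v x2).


Scan each clause for unnegated literals.
Clause 1: 1 positive; Clause 2: 1 positive; Clause 3: 2 positive.
Total positive literal occurrences = 4.

4


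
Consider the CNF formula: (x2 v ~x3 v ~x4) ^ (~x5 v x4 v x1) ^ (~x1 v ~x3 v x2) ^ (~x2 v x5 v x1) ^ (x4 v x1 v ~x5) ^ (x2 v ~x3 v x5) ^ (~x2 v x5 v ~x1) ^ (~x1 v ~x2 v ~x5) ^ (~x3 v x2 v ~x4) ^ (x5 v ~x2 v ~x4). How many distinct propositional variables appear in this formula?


Identify each distinct variable in the formula.
Variables found: x1, x2, x3, x4, x5.
Total distinct variables = 5.

5


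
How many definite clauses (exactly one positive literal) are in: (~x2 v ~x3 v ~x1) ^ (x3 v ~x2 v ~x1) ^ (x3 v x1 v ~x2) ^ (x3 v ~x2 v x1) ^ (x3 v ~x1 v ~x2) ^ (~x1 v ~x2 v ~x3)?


A definite clause has exactly one positive literal.
Clause 1: 0 positive -> not definite
Clause 2: 1 positive -> definite
Clause 3: 2 positive -> not definite
Clause 4: 2 positive -> not definite
Clause 5: 1 positive -> definite
Clause 6: 0 positive -> not definite
Definite clause count = 2.

2


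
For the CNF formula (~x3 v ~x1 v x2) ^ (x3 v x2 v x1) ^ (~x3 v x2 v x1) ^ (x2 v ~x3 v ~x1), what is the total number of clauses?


Each group enclosed in parentheses joined by ^ is one clause.
Counting the conjuncts: 4 clauses.

4


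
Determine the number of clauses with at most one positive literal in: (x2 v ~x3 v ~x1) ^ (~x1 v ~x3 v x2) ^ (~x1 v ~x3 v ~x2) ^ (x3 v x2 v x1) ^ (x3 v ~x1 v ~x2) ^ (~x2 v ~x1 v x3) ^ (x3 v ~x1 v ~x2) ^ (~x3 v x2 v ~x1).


A Horn clause has at most one positive literal.
Clause 1: 1 positive lit(s) -> Horn
Clause 2: 1 positive lit(s) -> Horn
Clause 3: 0 positive lit(s) -> Horn
Clause 4: 3 positive lit(s) -> not Horn
Clause 5: 1 positive lit(s) -> Horn
Clause 6: 1 positive lit(s) -> Horn
Clause 7: 1 positive lit(s) -> Horn
Clause 8: 1 positive lit(s) -> Horn
Total Horn clauses = 7.

7


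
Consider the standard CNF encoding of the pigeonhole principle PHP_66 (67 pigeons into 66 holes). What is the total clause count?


The PHP encoding has two parts:
1) At-least-one-hole clauses: 67 (one per pigeon, each with 66 literals).
2) At-most-one-pigeon-per-hole clauses: 66 holes * C(67,2) = 66 * 2211 = 145926.
Total clauses = 67 + 145926 = 145993.

145993


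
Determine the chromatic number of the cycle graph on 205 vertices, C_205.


An odd cycle cannot be 2-colored: alternating two colors around the cycle returns to the start with a conflict.
Since 205 is odd, three colors are required (and three suffice).
Chromatic number = 3.

3


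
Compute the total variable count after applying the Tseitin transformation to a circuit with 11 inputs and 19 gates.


The Tseitin transformation introduces one auxiliary variable per gate.
Total variables = inputs + gates = 11 + 19 = 30.

30


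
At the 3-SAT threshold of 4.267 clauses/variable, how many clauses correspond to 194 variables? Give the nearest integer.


The 3-SAT phase transition occurs at approximately 4.267 clauses per variable.
m = 4.267 * 194 = 827.798.
Rounded to nearest integer: 828.

828


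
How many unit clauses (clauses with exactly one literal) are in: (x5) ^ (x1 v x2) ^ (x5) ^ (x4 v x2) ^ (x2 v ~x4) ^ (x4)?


A unit clause contains exactly one literal.
Unit clauses found: (x5), (x5), (x4).
Count = 3.

3


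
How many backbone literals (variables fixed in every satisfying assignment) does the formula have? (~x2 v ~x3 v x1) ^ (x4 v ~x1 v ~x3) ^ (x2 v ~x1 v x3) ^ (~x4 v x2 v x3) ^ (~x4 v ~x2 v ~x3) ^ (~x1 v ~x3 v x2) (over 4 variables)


Find all satisfying assignments: 7 model(s).
Check which variables have the same value in every model.
No variable is fixed across all models.
Backbone size = 0.

0


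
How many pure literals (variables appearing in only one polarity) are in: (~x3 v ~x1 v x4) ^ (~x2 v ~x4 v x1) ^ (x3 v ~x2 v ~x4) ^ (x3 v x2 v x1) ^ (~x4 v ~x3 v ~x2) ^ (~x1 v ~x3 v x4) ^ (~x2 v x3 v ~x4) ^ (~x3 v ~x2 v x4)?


A pure literal appears in only one polarity across all clauses.
No pure literals found.
Count = 0.

0


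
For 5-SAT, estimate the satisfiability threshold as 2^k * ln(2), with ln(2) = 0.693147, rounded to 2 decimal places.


Using the asymptotic formula: threshold ~ 2^k * ln(2).
2^5 = 32.
32 * 0.693147 = 22.18.

22.18


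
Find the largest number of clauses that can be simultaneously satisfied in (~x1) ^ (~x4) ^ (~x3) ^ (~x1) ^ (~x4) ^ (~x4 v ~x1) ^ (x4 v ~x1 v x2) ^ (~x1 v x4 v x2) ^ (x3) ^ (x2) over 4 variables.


Enumerate all 16 truth assignments.
For each, count how many of the 10 clauses are satisfied.
The formula is not fully satisfiable, so the maximum is below 10.
Maximum simultaneously satisfiable clauses = 9.

9


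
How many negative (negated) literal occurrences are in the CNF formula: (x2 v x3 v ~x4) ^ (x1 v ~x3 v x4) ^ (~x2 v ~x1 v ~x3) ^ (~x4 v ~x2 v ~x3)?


Scan each clause for negated literals.
Clause 1: 1 negative; Clause 2: 1 negative; Clause 3: 3 negative; Clause 4: 3 negative.
Total negative literal occurrences = 8.

8


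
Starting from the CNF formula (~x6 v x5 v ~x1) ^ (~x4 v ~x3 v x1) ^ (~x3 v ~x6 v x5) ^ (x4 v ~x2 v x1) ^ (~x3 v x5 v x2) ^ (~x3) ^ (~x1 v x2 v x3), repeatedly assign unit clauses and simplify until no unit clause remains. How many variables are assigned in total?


Unit propagation repeatedly assigns the literal in any unit clause, then simplifies.
Assignments in order: x3 = F.
No further unit clauses remain.
Total variables assigned = 1.

1


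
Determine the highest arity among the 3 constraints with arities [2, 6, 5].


The arities are: 2, 6, 5.
Scan for the maximum value.
Maximum arity = 6.

6


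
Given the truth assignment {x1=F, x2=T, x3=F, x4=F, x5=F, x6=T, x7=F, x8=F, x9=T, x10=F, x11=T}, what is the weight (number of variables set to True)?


The weight is the number of variables assigned True.
True variables: x2, x6, x9, x11.
Weight = 4.

4


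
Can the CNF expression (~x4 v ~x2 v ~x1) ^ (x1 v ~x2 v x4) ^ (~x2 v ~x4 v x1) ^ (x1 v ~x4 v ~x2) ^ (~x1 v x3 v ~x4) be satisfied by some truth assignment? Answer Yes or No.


Check all 16 possible truth assignments.
Number of satisfying assignments found: 9.
The formula is satisfiable.

Yes


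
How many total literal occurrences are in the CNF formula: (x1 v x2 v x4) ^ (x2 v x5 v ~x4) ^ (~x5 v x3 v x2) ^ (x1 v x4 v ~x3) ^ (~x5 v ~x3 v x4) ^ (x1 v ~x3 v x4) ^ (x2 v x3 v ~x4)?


Clause lengths: 3, 3, 3, 3, 3, 3, 3.
Sum = 3 + 3 + 3 + 3 + 3 + 3 + 3 = 21.

21


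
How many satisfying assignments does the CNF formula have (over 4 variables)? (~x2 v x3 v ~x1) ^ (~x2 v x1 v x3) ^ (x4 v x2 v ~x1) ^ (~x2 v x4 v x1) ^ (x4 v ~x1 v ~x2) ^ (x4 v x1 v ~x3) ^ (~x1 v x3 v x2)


Enumerate all 16 truth assignments over 4 variables.
Test each against every clause.
Satisfying assignments found: 6.

6


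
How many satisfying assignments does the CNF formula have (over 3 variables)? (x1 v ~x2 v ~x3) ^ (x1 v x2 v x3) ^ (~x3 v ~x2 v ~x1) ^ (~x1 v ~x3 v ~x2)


Enumerate all 8 truth assignments over 3 variables.
Test each against every clause.
Satisfying assignments found: 5.

5


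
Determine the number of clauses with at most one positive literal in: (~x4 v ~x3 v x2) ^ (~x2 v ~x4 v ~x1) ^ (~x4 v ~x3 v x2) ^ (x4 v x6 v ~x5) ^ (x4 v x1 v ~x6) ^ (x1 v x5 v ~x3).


A Horn clause has at most one positive literal.
Clause 1: 1 positive lit(s) -> Horn
Clause 2: 0 positive lit(s) -> Horn
Clause 3: 1 positive lit(s) -> Horn
Clause 4: 2 positive lit(s) -> not Horn
Clause 5: 2 positive lit(s) -> not Horn
Clause 6: 2 positive lit(s) -> not Horn
Total Horn clauses = 3.

3


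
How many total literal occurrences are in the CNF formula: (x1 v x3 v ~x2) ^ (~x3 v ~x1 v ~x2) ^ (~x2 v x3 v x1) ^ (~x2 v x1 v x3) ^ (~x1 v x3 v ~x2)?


Clause lengths: 3, 3, 3, 3, 3.
Sum = 3 + 3 + 3 + 3 + 3 = 15.

15


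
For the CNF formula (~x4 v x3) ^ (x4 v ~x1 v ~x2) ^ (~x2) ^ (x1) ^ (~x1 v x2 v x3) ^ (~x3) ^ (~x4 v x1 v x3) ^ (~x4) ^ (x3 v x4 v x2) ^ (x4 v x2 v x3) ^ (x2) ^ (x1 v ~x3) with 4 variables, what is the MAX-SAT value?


Enumerate all 16 truth assignments.
For each, count how many of the 12 clauses are satisfied.
The formula is not fully satisfiable, so the maximum is below 12.
Maximum simultaneously satisfiable clauses = 10.

10


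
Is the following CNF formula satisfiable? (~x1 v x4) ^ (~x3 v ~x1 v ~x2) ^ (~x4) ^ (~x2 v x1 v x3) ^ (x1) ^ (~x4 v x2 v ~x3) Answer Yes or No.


Check all 16 possible truth assignments.
Number of satisfying assignments found: 0.
The formula is unsatisfiable.

No


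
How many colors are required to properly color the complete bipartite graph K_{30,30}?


K_{30,30} is bipartite by definition: the two parts are independent sets, with every edge crossing between them.
Color all vertices in one part with color 1 and all vertices in the other part with color 2.
Since the graph has at least one edge, one color does not suffice.
Chromatic number = 2.

2


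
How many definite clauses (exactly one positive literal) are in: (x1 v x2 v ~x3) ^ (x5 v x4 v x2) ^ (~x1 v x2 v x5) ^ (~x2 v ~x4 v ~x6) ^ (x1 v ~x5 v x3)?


A definite clause has exactly one positive literal.
Clause 1: 2 positive -> not definite
Clause 2: 3 positive -> not definite
Clause 3: 2 positive -> not definite
Clause 4: 0 positive -> not definite
Clause 5: 2 positive -> not definite
Definite clause count = 0.

0


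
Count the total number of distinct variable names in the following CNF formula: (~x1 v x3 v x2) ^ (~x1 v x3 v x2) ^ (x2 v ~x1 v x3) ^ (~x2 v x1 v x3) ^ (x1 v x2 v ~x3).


Identify each distinct variable in the formula.
Variables found: x1, x2, x3.
Total distinct variables = 3.

3


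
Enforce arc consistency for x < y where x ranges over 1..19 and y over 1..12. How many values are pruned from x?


For the constraint x < y, x needs a supporting value in y's domain.
x can be at most 11 (one less than y's maximum).
Valid x values from domain: 11 out of 19.
Pruned = 19 - 11 = 8.

8


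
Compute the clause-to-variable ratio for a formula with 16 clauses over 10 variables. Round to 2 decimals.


Clause-to-variable ratio = clauses / variables.
16 / 10 = 1.6.

1.6


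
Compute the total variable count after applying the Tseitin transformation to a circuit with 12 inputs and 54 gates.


The Tseitin transformation introduces one auxiliary variable per gate.
Total variables = inputs + gates = 12 + 54 = 66.

66


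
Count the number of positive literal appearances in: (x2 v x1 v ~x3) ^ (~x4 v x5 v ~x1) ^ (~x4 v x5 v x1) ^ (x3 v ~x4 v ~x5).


Scan each clause for unnegated literals.
Clause 1: 2 positive; Clause 2: 1 positive; Clause 3: 2 positive; Clause 4: 1 positive.
Total positive literal occurrences = 6.

6


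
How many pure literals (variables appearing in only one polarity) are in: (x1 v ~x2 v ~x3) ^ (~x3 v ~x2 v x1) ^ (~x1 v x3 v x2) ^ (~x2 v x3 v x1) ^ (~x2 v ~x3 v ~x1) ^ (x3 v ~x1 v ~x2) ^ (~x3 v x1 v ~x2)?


A pure literal appears in only one polarity across all clauses.
No pure literals found.
Count = 0.

0


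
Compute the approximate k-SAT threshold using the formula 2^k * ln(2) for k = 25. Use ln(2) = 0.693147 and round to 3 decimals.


Using the asymptotic formula: threshold ~ 2^k * ln(2).
2^25 = 33554432.
33554432 * 0.693147 = 23258153.878.

23258153.878


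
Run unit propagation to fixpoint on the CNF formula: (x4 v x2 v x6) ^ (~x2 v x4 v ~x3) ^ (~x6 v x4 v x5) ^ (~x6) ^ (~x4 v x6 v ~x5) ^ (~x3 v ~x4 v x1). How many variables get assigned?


Unit propagation repeatedly assigns the literal in any unit clause, then simplifies.
Assignments in order: x6 = F.
No further unit clauses remain.
Total variables assigned = 1.

1


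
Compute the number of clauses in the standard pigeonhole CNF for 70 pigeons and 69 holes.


The PHP encoding has two parts:
1) At-least-one-hole clauses: 70 (one per pigeon, each with 69 literals).
2) At-most-one-pigeon-per-hole clauses: 69 holes * C(70,2) = 69 * 2415 = 166635.
Total clauses = 70 + 166635 = 166705.

166705


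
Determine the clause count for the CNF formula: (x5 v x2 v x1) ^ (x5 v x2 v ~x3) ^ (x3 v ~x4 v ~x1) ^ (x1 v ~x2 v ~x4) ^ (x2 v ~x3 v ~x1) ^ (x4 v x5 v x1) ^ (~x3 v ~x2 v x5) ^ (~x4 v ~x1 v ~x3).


Each group enclosed in parentheses joined by ^ is one clause.
Counting the conjuncts: 8 clauses.

8


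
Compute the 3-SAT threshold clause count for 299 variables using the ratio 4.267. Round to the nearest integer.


The 3-SAT phase transition occurs at approximately 4.267 clauses per variable.
m = 4.267 * 299 = 1275.833.
Rounded to nearest integer: 1276.

1276


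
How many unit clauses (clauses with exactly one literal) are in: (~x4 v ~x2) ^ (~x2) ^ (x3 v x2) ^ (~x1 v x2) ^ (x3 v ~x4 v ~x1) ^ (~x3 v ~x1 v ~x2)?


A unit clause contains exactly one literal.
Unit clauses found: (~x2).
Count = 1.

1


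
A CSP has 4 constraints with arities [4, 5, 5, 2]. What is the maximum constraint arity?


The arities are: 4, 5, 5, 2.
Scan for the maximum value.
Maximum arity = 5.

5


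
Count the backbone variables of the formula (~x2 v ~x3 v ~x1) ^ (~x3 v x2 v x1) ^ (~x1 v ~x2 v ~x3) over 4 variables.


Find all satisfying assignments: 12 model(s).
Check which variables have the same value in every model.
No variable is fixed across all models.
Backbone size = 0.

0


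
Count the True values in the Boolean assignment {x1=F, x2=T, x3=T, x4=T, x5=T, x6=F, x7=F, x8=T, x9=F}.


The weight is the number of variables assigned True.
True variables: x2, x3, x4, x5, x8.
Weight = 5.

5


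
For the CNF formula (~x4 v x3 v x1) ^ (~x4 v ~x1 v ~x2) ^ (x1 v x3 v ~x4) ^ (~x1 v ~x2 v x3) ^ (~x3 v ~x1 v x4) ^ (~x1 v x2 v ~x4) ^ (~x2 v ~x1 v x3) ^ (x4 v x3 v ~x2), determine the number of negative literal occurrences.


Scan each clause for negated literals.
Clause 1: 1 negative; Clause 2: 3 negative; Clause 3: 1 negative; Clause 4: 2 negative; Clause 5: 2 negative; Clause 6: 2 negative; Clause 7: 2 negative; Clause 8: 1 negative.
Total negative literal occurrences = 14.

14


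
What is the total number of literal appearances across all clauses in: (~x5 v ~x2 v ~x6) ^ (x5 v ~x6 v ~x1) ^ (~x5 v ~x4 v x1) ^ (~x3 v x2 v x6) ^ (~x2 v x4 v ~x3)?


Clause lengths: 3, 3, 3, 3, 3.
Sum = 3 + 3 + 3 + 3 + 3 = 15.

15


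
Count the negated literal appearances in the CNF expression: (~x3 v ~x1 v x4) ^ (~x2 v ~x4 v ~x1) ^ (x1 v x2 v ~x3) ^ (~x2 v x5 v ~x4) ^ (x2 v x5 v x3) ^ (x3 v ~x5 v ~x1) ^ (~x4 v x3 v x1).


Scan each clause for negated literals.
Clause 1: 2 negative; Clause 2: 3 negative; Clause 3: 1 negative; Clause 4: 2 negative; Clause 5: 0 negative; Clause 6: 2 negative; Clause 7: 1 negative.
Total negative literal occurrences = 11.

11


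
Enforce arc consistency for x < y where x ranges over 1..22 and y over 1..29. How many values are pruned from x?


For the constraint x < y, x needs a supporting value in y's domain.
x can be at most 28 (one less than y's maximum).
Valid x values from domain: 22 out of 22.
Pruned = 22 - 22 = 0.

0


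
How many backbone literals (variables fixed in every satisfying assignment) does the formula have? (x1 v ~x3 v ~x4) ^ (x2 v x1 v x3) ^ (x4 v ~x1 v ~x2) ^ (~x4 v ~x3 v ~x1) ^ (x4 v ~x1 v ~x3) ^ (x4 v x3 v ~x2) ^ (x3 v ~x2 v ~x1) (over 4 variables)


Find all satisfying assignments: 5 model(s).
Check which variables have the same value in every model.
No variable is fixed across all models.
Backbone size = 0.

0


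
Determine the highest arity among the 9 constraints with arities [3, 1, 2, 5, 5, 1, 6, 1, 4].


The arities are: 3, 1, 2, 5, 5, 1, 6, 1, 4.
Scan for the maximum value.
Maximum arity = 6.

6


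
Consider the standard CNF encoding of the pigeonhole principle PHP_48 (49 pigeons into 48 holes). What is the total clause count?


The PHP encoding has two parts:
1) At-least-one-hole clauses: 49 (one per pigeon, each with 48 literals).
2) At-most-one-pigeon-per-hole clauses: 48 holes * C(49,2) = 48 * 1176 = 56448.
Total clauses = 49 + 56448 = 56497.

56497


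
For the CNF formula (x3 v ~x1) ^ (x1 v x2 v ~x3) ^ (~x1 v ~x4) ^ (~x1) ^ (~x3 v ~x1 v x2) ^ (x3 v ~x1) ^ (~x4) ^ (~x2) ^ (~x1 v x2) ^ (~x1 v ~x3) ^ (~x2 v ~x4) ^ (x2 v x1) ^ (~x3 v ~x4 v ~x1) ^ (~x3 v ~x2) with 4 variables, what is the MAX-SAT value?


Enumerate all 16 truth assignments.
For each, count how many of the 14 clauses are satisfied.
The formula is not fully satisfiable, so the maximum is below 14.
Maximum simultaneously satisfiable clauses = 13.

13


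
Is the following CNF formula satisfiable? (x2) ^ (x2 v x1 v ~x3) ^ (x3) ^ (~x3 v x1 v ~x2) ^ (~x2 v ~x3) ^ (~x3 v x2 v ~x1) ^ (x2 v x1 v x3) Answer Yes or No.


Check all 8 possible truth assignments.
Number of satisfying assignments found: 0.
The formula is unsatisfiable.

No


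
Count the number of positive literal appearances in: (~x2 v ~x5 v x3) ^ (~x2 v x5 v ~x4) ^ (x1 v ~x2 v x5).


Scan each clause for unnegated literals.
Clause 1: 1 positive; Clause 2: 1 positive; Clause 3: 2 positive.
Total positive literal occurrences = 4.

4


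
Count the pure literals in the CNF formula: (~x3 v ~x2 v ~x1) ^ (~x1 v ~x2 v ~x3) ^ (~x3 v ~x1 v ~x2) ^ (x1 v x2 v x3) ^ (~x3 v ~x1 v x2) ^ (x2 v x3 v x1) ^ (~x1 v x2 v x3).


A pure literal appears in only one polarity across all clauses.
No pure literals found.
Count = 0.

0


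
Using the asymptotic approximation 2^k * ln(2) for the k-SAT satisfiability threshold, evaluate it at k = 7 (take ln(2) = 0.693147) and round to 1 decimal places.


Using the asymptotic formula: threshold ~ 2^k * ln(2).
2^7 = 128.
128 * 0.693147 = 88.7.

88.7


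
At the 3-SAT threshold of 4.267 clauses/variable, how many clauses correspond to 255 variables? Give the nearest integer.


The 3-SAT phase transition occurs at approximately 4.267 clauses per variable.
m = 4.267 * 255 = 1088.085.
Rounded to nearest integer: 1088.

1088


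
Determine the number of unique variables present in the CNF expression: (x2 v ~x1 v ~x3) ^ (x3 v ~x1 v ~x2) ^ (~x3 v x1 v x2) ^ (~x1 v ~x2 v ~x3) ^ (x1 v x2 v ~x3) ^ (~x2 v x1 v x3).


Identify each distinct variable in the formula.
Variables found: x1, x2, x3.
Total distinct variables = 3.

3


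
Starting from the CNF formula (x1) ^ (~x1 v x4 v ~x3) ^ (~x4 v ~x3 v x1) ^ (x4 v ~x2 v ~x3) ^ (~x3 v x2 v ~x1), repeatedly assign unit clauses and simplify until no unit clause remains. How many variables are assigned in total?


Unit propagation repeatedly assigns the literal in any unit clause, then simplifies.
Assignments in order: x1 = T.
No further unit clauses remain.
Total variables assigned = 1.

1


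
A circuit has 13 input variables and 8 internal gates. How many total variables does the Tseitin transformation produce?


The Tseitin transformation introduces one auxiliary variable per gate.
Total variables = inputs + gates = 13 + 8 = 21.

21


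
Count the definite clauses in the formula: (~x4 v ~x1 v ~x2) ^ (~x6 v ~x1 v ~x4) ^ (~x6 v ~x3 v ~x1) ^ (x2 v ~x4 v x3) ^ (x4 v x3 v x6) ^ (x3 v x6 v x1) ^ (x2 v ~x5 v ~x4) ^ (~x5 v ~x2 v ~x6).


A definite clause has exactly one positive literal.
Clause 1: 0 positive -> not definite
Clause 2: 0 positive -> not definite
Clause 3: 0 positive -> not definite
Clause 4: 2 positive -> not definite
Clause 5: 3 positive -> not definite
Clause 6: 3 positive -> not definite
Clause 7: 1 positive -> definite
Clause 8: 0 positive -> not definite
Definite clause count = 1.

1


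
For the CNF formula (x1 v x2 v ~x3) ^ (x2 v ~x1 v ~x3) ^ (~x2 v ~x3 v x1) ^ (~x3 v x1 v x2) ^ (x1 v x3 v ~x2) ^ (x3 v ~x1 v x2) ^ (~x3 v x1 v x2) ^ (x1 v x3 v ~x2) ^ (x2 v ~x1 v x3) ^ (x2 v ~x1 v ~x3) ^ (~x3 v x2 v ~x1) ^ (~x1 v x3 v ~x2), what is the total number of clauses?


Each group enclosed in parentheses joined by ^ is one clause.
Counting the conjuncts: 12 clauses.

12


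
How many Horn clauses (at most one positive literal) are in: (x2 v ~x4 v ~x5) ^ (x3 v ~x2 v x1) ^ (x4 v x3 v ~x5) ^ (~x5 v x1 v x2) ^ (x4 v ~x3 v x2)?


A Horn clause has at most one positive literal.
Clause 1: 1 positive lit(s) -> Horn
Clause 2: 2 positive lit(s) -> not Horn
Clause 3: 2 positive lit(s) -> not Horn
Clause 4: 2 positive lit(s) -> not Horn
Clause 5: 2 positive lit(s) -> not Horn
Total Horn clauses = 1.

1


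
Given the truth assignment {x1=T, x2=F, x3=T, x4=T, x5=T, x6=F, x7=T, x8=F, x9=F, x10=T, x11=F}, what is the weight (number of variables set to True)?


The weight is the number of variables assigned True.
True variables: x1, x3, x4, x5, x7, x10.
Weight = 6.

6


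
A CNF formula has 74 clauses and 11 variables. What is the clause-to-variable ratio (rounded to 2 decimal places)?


Clause-to-variable ratio = clauses / variables.
74 / 11 = 6.73.

6.73


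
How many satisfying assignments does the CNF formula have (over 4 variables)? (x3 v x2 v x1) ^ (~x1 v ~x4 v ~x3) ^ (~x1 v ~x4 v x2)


Enumerate all 16 truth assignments over 4 variables.
Test each against every clause.
Satisfying assignments found: 11.

11


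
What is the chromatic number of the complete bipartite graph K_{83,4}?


K_{83,4} is bipartite by definition: the two parts are independent sets, with every edge crossing between them.
Color all vertices in one part with color 1 and all vertices in the other part with color 2.
Since the graph has at least one edge, one color does not suffice.
Chromatic number = 2.

2


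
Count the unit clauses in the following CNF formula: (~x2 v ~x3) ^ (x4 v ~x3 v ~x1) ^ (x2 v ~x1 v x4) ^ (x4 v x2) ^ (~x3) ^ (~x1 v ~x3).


A unit clause contains exactly one literal.
Unit clauses found: (~x3).
Count = 1.

1


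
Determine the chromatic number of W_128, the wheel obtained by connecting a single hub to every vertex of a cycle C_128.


W_128 consists of the cycle C_128 together with a hub vertex adjacent to every cycle vertex.
The cycle C_128 needs 2 colors (even cycle -> 2).
The hub is adjacent to every cycle vertex, so it must receive a new color distinct from all of them.
Chromatic number = 2 + 1 = 3.

3


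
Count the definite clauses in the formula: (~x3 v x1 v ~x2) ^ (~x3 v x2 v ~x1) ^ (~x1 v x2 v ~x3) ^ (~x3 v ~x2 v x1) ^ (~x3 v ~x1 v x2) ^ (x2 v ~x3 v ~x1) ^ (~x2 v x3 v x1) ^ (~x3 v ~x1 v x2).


A definite clause has exactly one positive literal.
Clause 1: 1 positive -> definite
Clause 2: 1 positive -> definite
Clause 3: 1 positive -> definite
Clause 4: 1 positive -> definite
Clause 5: 1 positive -> definite
Clause 6: 1 positive -> definite
Clause 7: 2 positive -> not definite
Clause 8: 1 positive -> definite
Definite clause count = 7.

7


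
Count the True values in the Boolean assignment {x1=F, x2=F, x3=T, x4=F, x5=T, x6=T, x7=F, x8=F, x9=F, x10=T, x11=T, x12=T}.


The weight is the number of variables assigned True.
True variables: x3, x5, x6, x10, x11, x12.
Weight = 6.

6


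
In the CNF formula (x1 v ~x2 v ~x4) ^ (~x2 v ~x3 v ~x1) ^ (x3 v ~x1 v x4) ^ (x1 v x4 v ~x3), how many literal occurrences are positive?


Scan each clause for unnegated literals.
Clause 1: 1 positive; Clause 2: 0 positive; Clause 3: 2 positive; Clause 4: 2 positive.
Total positive literal occurrences = 5.

5


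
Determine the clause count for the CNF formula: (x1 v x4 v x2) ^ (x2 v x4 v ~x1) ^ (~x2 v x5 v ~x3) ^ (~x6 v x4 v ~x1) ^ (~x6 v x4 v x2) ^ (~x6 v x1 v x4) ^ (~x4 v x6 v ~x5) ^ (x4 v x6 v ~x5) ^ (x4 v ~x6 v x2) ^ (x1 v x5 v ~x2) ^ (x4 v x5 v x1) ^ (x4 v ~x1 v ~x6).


Each group enclosed in parentheses joined by ^ is one clause.
Counting the conjuncts: 12 clauses.

12


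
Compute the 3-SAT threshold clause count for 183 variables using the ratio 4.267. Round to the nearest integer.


The 3-SAT phase transition occurs at approximately 4.267 clauses per variable.
m = 4.267 * 183 = 780.861.
Rounded to nearest integer: 781.

781


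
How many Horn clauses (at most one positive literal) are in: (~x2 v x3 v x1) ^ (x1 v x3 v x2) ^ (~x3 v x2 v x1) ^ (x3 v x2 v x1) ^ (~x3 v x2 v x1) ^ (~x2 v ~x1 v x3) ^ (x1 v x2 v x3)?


A Horn clause has at most one positive literal.
Clause 1: 2 positive lit(s) -> not Horn
Clause 2: 3 positive lit(s) -> not Horn
Clause 3: 2 positive lit(s) -> not Horn
Clause 4: 3 positive lit(s) -> not Horn
Clause 5: 2 positive lit(s) -> not Horn
Clause 6: 1 positive lit(s) -> Horn
Clause 7: 3 positive lit(s) -> not Horn
Total Horn clauses = 1.

1


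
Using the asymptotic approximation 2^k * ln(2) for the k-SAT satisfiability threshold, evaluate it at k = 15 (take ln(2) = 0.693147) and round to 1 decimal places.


Using the asymptotic formula: threshold ~ 2^k * ln(2).
2^15 = 32768.
32768 * 0.693147 = 22713.0.

22713.0


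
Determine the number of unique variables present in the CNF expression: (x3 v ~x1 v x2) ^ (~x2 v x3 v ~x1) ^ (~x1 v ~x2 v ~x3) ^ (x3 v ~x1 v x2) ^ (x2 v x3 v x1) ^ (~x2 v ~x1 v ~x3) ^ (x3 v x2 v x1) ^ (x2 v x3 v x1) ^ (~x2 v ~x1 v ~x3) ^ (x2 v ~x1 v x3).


Identify each distinct variable in the formula.
Variables found: x1, x2, x3.
Total distinct variables = 3.

3


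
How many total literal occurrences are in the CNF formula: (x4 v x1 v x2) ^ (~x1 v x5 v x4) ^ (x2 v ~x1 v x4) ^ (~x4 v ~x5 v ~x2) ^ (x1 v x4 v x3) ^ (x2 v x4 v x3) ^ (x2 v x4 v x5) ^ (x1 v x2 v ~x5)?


Clause lengths: 3, 3, 3, 3, 3, 3, 3, 3.
Sum = 3 + 3 + 3 + 3 + 3 + 3 + 3 + 3 = 24.

24


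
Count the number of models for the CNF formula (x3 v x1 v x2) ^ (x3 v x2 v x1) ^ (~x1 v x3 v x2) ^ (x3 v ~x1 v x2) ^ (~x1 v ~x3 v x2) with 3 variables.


Enumerate all 8 truth assignments over 3 variables.
Test each against every clause.
Satisfying assignments found: 5.

5


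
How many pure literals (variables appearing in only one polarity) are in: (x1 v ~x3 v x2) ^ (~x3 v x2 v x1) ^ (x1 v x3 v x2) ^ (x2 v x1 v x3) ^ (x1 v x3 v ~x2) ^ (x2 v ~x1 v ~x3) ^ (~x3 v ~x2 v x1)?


A pure literal appears in only one polarity across all clauses.
No pure literals found.
Count = 0.

0


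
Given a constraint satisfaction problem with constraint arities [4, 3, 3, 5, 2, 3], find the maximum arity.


The arities are: 4, 3, 3, 5, 2, 3.
Scan for the maximum value.
Maximum arity = 5.

5


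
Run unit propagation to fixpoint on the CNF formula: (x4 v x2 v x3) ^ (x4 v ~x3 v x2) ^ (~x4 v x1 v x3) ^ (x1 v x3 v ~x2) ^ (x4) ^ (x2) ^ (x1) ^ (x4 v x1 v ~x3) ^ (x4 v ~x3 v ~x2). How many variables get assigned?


Unit propagation repeatedly assigns the literal in any unit clause, then simplifies.
Assignments in order: x4 = T, x2 = T, x1 = T.
No further unit clauses remain.
Total variables assigned = 3.

3


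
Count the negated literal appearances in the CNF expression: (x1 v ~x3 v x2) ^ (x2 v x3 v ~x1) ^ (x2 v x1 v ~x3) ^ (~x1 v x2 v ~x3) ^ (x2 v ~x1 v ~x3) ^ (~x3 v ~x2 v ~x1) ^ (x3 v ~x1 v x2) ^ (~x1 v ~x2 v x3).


Scan each clause for negated literals.
Clause 1: 1 negative; Clause 2: 1 negative; Clause 3: 1 negative; Clause 4: 2 negative; Clause 5: 2 negative; Clause 6: 3 negative; Clause 7: 1 negative; Clause 8: 2 negative.
Total negative literal occurrences = 13.

13


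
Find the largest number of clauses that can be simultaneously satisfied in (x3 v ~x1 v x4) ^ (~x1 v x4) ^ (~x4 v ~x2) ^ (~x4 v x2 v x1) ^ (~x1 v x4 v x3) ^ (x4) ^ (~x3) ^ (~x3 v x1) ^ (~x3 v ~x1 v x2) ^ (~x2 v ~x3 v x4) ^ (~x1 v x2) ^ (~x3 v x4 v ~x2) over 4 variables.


Enumerate all 16 truth assignments.
For each, count how many of the 12 clauses are satisfied.
The formula is not fully satisfiable, so the maximum is below 12.
Maximum simultaneously satisfiable clauses = 11.

11


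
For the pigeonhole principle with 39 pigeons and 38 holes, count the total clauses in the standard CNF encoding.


The PHP encoding has two parts:
1) At-least-one-hole clauses: 39 (one per pigeon, each with 38 literals).
2) At-most-one-pigeon-per-hole clauses: 38 holes * C(39,2) = 38 * 741 = 28158.
Total clauses = 39 + 28158 = 28197.

28197


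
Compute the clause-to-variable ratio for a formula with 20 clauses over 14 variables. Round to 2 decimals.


Clause-to-variable ratio = clauses / variables.
20 / 14 = 1.43.

1.43


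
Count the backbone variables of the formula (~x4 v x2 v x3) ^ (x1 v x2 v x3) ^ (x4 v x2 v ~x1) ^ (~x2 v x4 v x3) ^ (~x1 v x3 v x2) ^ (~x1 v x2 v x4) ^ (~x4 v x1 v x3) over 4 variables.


Find all satisfying assignments: 8 model(s).
Check which variables have the same value in every model.
No variable is fixed across all models.
Backbone size = 0.

0


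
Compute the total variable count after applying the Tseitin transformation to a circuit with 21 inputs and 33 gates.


The Tseitin transformation introduces one auxiliary variable per gate.
Total variables = inputs + gates = 21 + 33 = 54.

54


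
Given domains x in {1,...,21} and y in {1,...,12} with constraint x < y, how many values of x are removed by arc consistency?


For the constraint x < y, x needs a supporting value in y's domain.
x can be at most 11 (one less than y's maximum).
Valid x values from domain: 11 out of 21.
Pruned = 21 - 11 = 10.

10


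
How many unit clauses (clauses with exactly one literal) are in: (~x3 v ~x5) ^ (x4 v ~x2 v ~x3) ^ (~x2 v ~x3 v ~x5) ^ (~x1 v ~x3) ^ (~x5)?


A unit clause contains exactly one literal.
Unit clauses found: (~x5).
Count = 1.

1
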